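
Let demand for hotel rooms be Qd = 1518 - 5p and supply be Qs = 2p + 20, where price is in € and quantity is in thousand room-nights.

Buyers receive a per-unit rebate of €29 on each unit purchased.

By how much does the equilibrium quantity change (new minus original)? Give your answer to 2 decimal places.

+41.43

Original equilibrium: 1518 - 5p = 2p + 20 gives 1498 = 7p, so p = 214 and Q = 448.
Since buyers' out-of-pocket price is the market price minus the rebate, the effective demand curve becomes Qd = 1663 - 5p.
Equate the new curves: 1663 - 5p = 2p + 20, giving 1643 = 7p, p = 1643/7 ≈ 234.7143, Q = 3426/7 ≈ 489.4286.
ΔQ = 489.4286 − 448 = +41.43.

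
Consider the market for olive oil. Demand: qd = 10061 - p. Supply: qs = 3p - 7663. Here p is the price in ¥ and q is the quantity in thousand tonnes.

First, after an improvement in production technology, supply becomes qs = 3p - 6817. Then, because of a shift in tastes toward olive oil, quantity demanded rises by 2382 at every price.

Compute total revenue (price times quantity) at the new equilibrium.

Initially, 10061 - p = 3p - 7663, so 17724 = 4p and p = 4431, q = 5630.
The new curves are qd = 12443 - p (demand) and qs = 3p - 6817 (supply).
Clearing the new market: 12443 - p = 3p - 6817, so p = 4815 and q = 7628.
New expenditure = 4815 × 7628 = 36728820.

36728820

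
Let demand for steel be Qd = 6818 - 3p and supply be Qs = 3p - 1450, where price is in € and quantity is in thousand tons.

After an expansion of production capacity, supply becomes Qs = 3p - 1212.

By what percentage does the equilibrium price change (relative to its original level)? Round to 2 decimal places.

-2.88

Before the shock: 6818 - 3p = 3p - 1450 ⇒ 8268 = 6p ⇒ p = 1378, Q = 2684.
The new curves are Qd = 6818 - 3p (demand) and Qs = 3p - 1212 (supply).
New equilibrium: 6818 - 3p = 3p - 1212 ⇒ 8030 = 6p ⇒ p = 4015/3 ≈ 1338.3333, Q = 2803.
%Δp = (1338.3333 − 1378) / 1378 × 100 = -2.88%.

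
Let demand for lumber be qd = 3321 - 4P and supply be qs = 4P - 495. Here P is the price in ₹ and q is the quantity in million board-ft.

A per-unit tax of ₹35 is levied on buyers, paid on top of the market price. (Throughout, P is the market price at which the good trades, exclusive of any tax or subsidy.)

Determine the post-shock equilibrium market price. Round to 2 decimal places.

Original equilibrium: 3321 - 4P = 4P - 495 gives 3816 = 8P, so P = 477 and q = 1413.
Since buyers pay the price plus the tax, the effective demand curve becomes qd = 3181 - 4P.
Equate the new curves: 3181 - 4P = 4P - 495, giving 3676 = 8P, P = 459.5, q = 1343.

459.50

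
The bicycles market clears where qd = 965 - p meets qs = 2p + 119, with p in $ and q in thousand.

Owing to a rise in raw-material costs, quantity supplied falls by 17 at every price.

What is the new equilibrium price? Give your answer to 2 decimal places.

Solve the original market: 965 - p = 2p + 119, hence p = 282 and q = 683.
The new curves are qd = 965 - p (demand) and qs = 2p + 102 (supply).
Setting them equal: 965 - p = 2p + 102 → 863 = 3p, so p = 863/3 ≈ 287.6667 and q = 2032/3 ≈ 677.3333.

287.67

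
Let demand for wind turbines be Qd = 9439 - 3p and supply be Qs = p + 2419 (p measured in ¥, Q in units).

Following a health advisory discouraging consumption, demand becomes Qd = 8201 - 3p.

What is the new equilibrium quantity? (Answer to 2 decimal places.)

Original equilibrium: 9439 - 3p = p + 2419 gives 7020 = 4p, so p = 1755 and Q = 4174.
With the change applied: demand Qd = 8201 - 3p, supply Qs = p + 2419.
Equate the new curves: 8201 - 3p = p + 2419, giving 5782 = 4p, p = 1445.5, Q = 3864.5.

3864.50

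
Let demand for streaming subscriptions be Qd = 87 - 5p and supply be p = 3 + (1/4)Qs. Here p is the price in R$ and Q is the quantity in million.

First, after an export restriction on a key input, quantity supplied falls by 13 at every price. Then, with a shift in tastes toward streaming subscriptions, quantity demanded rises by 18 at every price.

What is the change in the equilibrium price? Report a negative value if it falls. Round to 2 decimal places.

+3.44

Original equilibrium: 87 - 5p = 4p - 12 gives 99 = 9p, so p = 11 and Q = 32.
The new curves are Qd = 105 - 5p (demand) and Qs = 4p - 25 (supply).
Setting them equal: 105 - 5p = 4p - 25 → 130 = 9p, so p = 130/9 ≈ 14.4444 and Q = 295/9 ≈ 32.7778.
Δp = 14.4444 − 11 = +3.44.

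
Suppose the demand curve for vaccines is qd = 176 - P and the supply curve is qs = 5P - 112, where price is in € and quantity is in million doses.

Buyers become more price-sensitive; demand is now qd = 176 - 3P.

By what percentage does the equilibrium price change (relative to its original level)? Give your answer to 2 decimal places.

-25.00

Initially, 176 - P = 5P - 112, so 288 = 6P and P = 48, q = 128.
The shock moves the curves to qd = 176 - 3P and qs = 5P - 112.
Equate the new curves: 176 - 3P = 5P - 112, giving 288 = 8P, P = 36, q = 68.
%ΔP = (36 − 48) / 48 × 100 = -25.00%.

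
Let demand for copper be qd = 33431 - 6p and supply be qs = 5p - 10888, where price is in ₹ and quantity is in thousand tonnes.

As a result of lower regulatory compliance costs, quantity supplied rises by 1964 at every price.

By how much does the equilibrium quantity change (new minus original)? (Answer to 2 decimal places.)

+1071.27

Before the shock: 33431 - 6p = 5p - 10888 ⇒ 44319 = 11p ⇒ p = 4029, q = 9257.
With the change applied: demand qd = 33431 - 6p, supply qs = 5p - 8924.
Setting them equal: 33431 - 6p = 5p - 8924 → 42355 = 11p, so p = 42355/11 ≈ 3850.4545 and q = 113611/11 ≈ 10328.2727.
Δq = 10328.2727 − 9257 = +1071.27.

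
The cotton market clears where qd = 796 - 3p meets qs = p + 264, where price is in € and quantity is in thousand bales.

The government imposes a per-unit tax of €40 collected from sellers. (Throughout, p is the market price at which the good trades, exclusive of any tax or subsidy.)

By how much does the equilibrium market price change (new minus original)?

+10

Solve the original market: 796 - 3p = p + 264, hence p = 133 and q = 397.
Since sellers keep the price net of the tax, the effective supply curve becomes qs = p + 224.
Clearing the new market: 796 - 3p = p + 224, so p = 143 and q = 367.
Δp = 143 − 133 = +10.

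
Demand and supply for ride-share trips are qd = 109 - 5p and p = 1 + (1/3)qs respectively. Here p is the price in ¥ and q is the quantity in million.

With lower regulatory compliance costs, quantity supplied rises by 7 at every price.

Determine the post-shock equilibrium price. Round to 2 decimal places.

Before the shock: 109 - 5p = 3p - 3 ⇒ 112 = 8p ⇒ p = 14, q = 39.
With the change applied: demand qd = 109 - 5p, supply qs = 3p + 4.
Equate the new curves: 109 - 5p = 3p + 4, giving 105 = 8p, p = 13.125, q = 43.375.

13.13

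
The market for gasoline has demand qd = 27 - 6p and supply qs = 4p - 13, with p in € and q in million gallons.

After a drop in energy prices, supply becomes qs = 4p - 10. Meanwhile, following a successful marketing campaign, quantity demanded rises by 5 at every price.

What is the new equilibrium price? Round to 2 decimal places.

4.20

Original equilibrium: 27 - 6p = 4p - 13 gives 40 = 10p, so p = 4 and q = 3.
The new curves are qd = 32 - 6p (demand) and qs = 4p - 10 (supply).
Equate the new curves: 32 - 6p = 4p - 10, giving 42 = 10p, p = 4.2, q = 6.8.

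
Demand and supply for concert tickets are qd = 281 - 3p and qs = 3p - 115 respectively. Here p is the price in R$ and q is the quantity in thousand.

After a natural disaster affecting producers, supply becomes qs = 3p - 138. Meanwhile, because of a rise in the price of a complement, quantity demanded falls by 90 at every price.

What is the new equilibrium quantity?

Original equilibrium: 281 - 3p = 3p - 115 gives 396 = 6p, so p = 66 and q = 83.
With the change applied: demand qd = 191 - 3p, supply qs = 3p - 138.
Equate the new curves: 191 - 3p = 3p - 138, giving 329 = 6p, p = 329/6 ≈ 54.8333, q = 26.5.

26.5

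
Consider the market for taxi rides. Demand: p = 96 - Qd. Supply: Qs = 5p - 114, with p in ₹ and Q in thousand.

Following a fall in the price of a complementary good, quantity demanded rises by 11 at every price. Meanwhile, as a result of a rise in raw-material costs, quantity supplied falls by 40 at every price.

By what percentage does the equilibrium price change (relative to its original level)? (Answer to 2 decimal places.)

Before the shock: 96 - p = 5p - 114 ⇒ 210 = 6p ⇒ p = 35, Q = 61.
With the change applied: demand Qd = 107 - p, supply Qs = 5p - 154.
Equate the new curves: 107 - p = 5p - 154, giving 261 = 6p, p = 43.5, Q = 63.5.
%Δp = (43.5 − 35) / 35 × 100 = +24.29%.

+24.29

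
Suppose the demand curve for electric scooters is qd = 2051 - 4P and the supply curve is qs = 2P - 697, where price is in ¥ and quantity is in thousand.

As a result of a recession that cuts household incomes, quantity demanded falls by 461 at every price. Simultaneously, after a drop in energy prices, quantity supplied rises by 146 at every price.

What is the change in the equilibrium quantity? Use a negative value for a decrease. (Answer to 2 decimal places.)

Original equilibrium: 2051 - 4P = 2P - 697 gives 2748 = 6P, so P = 458 and q = 219.
After the shift, demand is qd = 1590 - 4P and supply is qs = 2P - 551.
Clearing the new market: 1590 - 4P = 2P - 551, so P = 2141/6 ≈ 356.8333 and q = 488/3 ≈ 162.6667.
Δq = 162.6667 − 219 = -56.33.

-56.33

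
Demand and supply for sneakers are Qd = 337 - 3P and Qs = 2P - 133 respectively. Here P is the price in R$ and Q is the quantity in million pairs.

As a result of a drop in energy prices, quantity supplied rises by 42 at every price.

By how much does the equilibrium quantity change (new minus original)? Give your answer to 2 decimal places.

+25.20

Solve the original market: 337 - 3P = 2P - 133, hence P = 94 and Q = 55.
After the shift, demand is Qd = 337 - 3P and supply is Qs = 2P - 91.
New equilibrium: 337 - 3P = 2P - 91 ⇒ 428 = 5P ⇒ P = 85.6, Q = 80.2.
ΔQ = 80.2 − 55 = +25.20.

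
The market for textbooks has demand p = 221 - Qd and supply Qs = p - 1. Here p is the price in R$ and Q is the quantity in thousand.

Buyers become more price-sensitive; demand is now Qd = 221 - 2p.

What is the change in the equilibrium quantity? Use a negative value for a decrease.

-37

Before the shock: 221 - p = p - 1 ⇒ 222 = 2p ⇒ p = 111, Q = 110.
The new curves are Qd = 221 - 2p (demand) and Qs = p - 1 (supply).
Clearing the new market: 221 - 2p = p - 1, so p = 74 and Q = 73.
ΔQ = 73 − 110 = -37.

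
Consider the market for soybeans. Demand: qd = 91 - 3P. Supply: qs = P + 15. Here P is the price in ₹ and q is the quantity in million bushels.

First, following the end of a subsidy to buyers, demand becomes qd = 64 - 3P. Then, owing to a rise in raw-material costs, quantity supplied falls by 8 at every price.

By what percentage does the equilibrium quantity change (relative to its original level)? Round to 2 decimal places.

Original equilibrium: 91 - 3P = P + 15 gives 76 = 4P, so P = 19 and q = 34.
With the change applied: demand qd = 64 - 3P, supply qs = P + 7.
Setting them equal: 64 - 3P = P + 7 → 57 = 4P, so P = 14.25 and q = 21.25.
%Δq = (21.25 − 34) / 34 × 100 = -37.50%.

-37.50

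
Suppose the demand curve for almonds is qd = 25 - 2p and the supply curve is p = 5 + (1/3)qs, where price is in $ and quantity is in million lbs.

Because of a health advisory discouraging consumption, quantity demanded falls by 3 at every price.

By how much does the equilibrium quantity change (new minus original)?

-1.8

Original equilibrium: 25 - 2p = 3p - 15 gives 40 = 5p, so p = 8 and q = 9.
The shock moves the curves to qd = 22 - 2p and qs = 3p - 15.
Clearing the new market: 22 - 2p = 3p - 15, so p = 7.4 and q = 7.2.
Δq = 7.2 − 9 = -1.8.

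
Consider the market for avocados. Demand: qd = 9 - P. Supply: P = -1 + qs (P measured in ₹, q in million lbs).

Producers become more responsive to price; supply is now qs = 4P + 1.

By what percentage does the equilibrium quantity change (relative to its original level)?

+48

Solve the original market: 9 - P = P + 1, hence P = 4 and q = 5.
The shock moves the curves to qd = 9 - P and qs = 4P + 1.
Setting them equal: 9 - P = 4P + 1 → 8 = 5P, so P = 1.6 and q = 7.4.
%Δq = (7.4 − 5) / 5 × 100 = +48%.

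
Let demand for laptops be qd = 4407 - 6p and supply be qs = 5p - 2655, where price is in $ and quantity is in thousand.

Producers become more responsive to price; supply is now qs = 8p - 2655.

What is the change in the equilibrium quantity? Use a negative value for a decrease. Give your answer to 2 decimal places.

Initially, 4407 - 6p = 5p - 2655, so 7062 = 11p and p = 642, q = 555.
With the change applied: demand qd = 4407 - 6p, supply qs = 8p - 2655.
Clearing the new market: 4407 - 6p = 8p - 2655, so p = 3531/7 ≈ 504.4286 and q = 9663/7 ≈ 1380.4286.
Δq = 1380.4286 − 555 = +825.43.

+825.43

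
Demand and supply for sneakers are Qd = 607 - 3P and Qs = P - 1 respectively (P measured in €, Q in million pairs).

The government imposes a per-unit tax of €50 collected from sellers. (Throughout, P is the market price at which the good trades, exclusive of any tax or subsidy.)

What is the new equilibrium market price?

Original equilibrium: 607 - 3P = P - 1 gives 608 = 4P, so P = 152 and Q = 151.
Since sellers keep the price net of the tax, the effective supply curve becomes Qs = P - 51.
Equate the new curves: 607 - 3P = P - 51, giving 658 = 4P, P = 164.5, Q = 113.5.

164.5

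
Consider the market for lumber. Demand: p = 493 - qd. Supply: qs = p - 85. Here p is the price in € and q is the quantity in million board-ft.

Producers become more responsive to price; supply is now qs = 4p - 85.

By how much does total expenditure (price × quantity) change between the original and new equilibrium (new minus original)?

Solve the original market: 493 - p = p - 85, hence p = 289 and q = 204.
After the shift, demand is qd = 493 - p and supply is qs = 4p - 85.
Clearing the new market: 493 - p = 4p - 85, so p = 115.6 and q = 377.4.
Expenditure moves from 289×204 = 58956 to 115.6×377.4 = 43627.44; change = -15328.56.

-15328.56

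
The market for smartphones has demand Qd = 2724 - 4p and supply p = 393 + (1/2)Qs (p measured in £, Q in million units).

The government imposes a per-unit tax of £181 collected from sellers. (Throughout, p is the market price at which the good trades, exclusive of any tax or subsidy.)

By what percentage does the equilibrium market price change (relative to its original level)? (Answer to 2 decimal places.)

Initially, 2724 - 4p = 2p - 786, so 3510 = 6p and p = 585, Q = 384.
Since sellers keep the price net of the tax, the effective supply curve becomes Qs = 2p - 1148.
Equate the new curves: 2724 - 4p = 2p - 1148, giving 3872 = 6p, p = 1936/3 ≈ 645.3333, Q = 428/3 ≈ 142.6667.
%Δp = (645.3333 − 585) / 585 × 100 = +10.31%.

+10.31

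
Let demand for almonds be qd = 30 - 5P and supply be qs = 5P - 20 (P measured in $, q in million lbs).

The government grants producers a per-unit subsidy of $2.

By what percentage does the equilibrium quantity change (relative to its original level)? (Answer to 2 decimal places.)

Before the shock: 30 - 5P = 5P - 20 ⇒ 50 = 10P ⇒ P = 5, q = 5.
Since sellers receive the price plus the subsidy, the effective supply curve becomes qs = 5P - 10.
Equate the new curves: 30 - 5P = 5P - 10, giving 40 = 10P, P = 4, q = 10.
%Δq = (10 − 5) / 5 × 100 = +100.00%.

+100.00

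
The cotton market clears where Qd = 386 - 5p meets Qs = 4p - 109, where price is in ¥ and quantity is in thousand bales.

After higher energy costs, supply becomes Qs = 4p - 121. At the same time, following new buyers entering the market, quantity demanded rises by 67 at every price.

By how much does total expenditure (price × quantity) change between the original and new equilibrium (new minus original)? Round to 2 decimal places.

Original equilibrium: 386 - 5p = 4p - 109 gives 495 = 9p, so p = 55 and Q = 111.
The shock moves the curves to Qd = 453 - 5p and Qs = 4p - 121.
Equate the new curves: 453 - 5p = 4p - 121, giving 574 = 9p, p = 574/9 ≈ 63.7778, Q = 1207/9 ≈ 134.1111.
Expenditure moves from 55×111 = 6105 to 63.7778×134.1111 = 8553.3086; change = +2448.31.

+2448.31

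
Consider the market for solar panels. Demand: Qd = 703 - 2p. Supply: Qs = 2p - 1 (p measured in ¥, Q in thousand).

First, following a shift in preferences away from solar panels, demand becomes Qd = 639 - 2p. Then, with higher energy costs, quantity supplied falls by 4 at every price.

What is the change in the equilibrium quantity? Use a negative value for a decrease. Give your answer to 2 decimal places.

-34.00

Original equilibrium: 703 - 2p = 2p - 1 gives 704 = 4p, so p = 176 and Q = 351.
The new curves are Qd = 639 - 2p (demand) and Qs = 2p - 5 (supply).
Clearing the new market: 639 - 2p = 2p - 5, so p = 161 and Q = 317.
ΔQ = 317 − 351 = -34.00.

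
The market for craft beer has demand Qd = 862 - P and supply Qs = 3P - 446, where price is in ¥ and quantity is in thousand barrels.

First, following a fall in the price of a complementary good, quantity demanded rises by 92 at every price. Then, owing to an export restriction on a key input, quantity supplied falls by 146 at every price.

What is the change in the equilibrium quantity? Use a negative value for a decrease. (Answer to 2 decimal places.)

Solve the original market: 862 - P = 3P - 446, hence P = 327 and Q = 535.
The shock moves the curves to Qd = 954 - P and Qs = 3P - 592.
New equilibrium: 954 - P = 3P - 592 ⇒ 1546 = 4P ⇒ P = 386.5, Q = 567.5.
ΔQ = 567.5 − 535 = +32.50.

+32.50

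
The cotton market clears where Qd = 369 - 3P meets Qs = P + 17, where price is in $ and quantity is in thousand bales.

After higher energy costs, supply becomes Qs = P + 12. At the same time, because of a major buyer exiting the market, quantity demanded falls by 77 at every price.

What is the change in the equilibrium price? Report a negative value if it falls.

-18

Original equilibrium: 369 - 3P = P + 17 gives 352 = 4P, so P = 88 and Q = 105.
With the change applied: demand Qd = 292 - 3P, supply Qs = P + 12.
New equilibrium: 292 - 3P = P + 12 ⇒ 280 = 4P ⇒ P = 70, Q = 82.
ΔP = 70 − 88 = -18.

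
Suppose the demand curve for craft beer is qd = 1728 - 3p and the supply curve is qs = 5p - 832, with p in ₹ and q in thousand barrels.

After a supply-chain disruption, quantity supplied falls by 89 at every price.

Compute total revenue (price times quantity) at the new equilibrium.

243252.703125

Initially, 1728 - 3p = 5p - 832, so 2560 = 8p and p = 320, q = 768.
The new curves are qd = 1728 - 3p (demand) and qs = 5p - 921 (supply).
Clearing the new market: 1728 - 3p = 5p - 921, so p = 331.125 and q = 734.625.
New expenditure = 331.125 × 734.625 = 243252.703125.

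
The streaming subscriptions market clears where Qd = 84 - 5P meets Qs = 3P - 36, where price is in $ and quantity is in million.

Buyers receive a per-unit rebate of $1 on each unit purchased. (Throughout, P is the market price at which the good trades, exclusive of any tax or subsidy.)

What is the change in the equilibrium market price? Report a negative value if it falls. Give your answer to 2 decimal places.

Initially, 84 - 5P = 3P - 36, so 120 = 8P and P = 15, Q = 9.
Since buyers' out-of-pocket price is the market price minus the rebate, the effective demand curve becomes Qd = 89 - 5P.
Setting them equal: 89 - 5P = 3P - 36 → 125 = 8P, so P = 15.625 and Q = 10.875.
ΔP = 15.625 − 15 = +0.63.

+0.63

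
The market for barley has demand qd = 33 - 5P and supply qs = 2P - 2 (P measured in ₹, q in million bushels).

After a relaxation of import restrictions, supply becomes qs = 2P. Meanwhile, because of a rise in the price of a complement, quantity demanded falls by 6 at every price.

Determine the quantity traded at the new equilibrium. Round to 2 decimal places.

Before the shock: 33 - 5P = 2P - 2 ⇒ 35 = 7P ⇒ P = 5, q = 8.
The new curves are qd = 27 - 5P (demand) and qs = 2P (supply).
Clearing the new market: 27 - 5P = 2P, so P = 27/7 ≈ 3.8571 and q = 54/7 ≈ 7.7143.

7.71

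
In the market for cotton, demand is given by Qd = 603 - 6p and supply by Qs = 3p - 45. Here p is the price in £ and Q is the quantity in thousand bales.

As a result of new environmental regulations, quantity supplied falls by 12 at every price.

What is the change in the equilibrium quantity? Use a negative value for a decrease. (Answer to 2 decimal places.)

Original equilibrium: 603 - 6p = 3p - 45 gives 648 = 9p, so p = 72 and Q = 171.
The new curves are Qd = 603 - 6p (demand) and Qs = 3p - 57 (supply).
Equate the new curves: 603 - 6p = 3p - 57, giving 660 = 9p, p = 220/3 ≈ 73.3333, Q = 163.
ΔQ = 163 − 171 = -8.00.

-8.00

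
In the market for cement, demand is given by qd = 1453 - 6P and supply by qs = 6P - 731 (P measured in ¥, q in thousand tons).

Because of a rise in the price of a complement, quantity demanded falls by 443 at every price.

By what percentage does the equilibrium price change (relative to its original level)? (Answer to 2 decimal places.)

-20.28

Solve the original market: 1453 - 6P = 6P - 731, hence P = 182 and q = 361.
The shock moves the curves to qd = 1010 - 6P and qs = 6P - 731.
Equate the new curves: 1010 - 6P = 6P - 731, giving 1741 = 12P, P = 1741/12 ≈ 145.0833, q = 139.5.
%ΔP = (145.0833 − 182) / 182 × 100 = -20.28%.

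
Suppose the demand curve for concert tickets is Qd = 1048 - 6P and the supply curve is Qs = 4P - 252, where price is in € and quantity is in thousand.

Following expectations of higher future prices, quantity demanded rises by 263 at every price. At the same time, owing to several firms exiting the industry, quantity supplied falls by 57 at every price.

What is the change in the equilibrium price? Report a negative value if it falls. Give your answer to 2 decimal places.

+32.00

Original equilibrium: 1048 - 6P = 4P - 252 gives 1300 = 10P, so P = 130 and Q = 268.
The new curves are Qd = 1311 - 6P (demand) and Qs = 4P - 309 (supply).
Equate the new curves: 1311 - 6P = 4P - 309, giving 1620 = 10P, P = 162, Q = 339.
ΔP = 162 − 130 = +32.00.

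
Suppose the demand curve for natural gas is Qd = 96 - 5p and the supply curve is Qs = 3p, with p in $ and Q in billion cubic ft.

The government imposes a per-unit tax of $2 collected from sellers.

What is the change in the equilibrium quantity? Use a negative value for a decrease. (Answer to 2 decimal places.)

-3.75

Before the shock: 96 - 5p = 3p ⇒ 96 = 8p ⇒ p = 12, Q = 36.
Since sellers keep the price net of the tax, the effective supply curve becomes Qs = 3p - 6.
Setting them equal: 96 - 5p = 3p - 6 → 102 = 8p, so p = 12.75 and Q = 32.25.
ΔQ = 32.25 − 36 = -3.75.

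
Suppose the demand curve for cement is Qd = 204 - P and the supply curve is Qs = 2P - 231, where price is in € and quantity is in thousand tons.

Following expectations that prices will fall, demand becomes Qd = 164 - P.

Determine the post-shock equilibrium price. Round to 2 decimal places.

131.67

Original equilibrium: 204 - P = 2P - 231 gives 435 = 3P, so P = 145 and Q = 59.
After the shift, demand is Qd = 164 - P and supply is Qs = 2P - 231.
Equate the new curves: 164 - P = 2P - 231, giving 395 = 3P, P = 395/3 ≈ 131.6667, Q = 97/3 ≈ 32.3333.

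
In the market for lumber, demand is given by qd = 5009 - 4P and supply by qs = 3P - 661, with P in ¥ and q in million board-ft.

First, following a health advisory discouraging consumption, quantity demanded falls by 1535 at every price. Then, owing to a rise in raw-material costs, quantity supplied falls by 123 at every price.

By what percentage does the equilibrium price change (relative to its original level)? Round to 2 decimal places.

-24.90

Before the shock: 5009 - 4P = 3P - 661 ⇒ 5670 = 7P ⇒ P = 810, q = 1769.
With the change applied: demand qd = 3474 - 4P, supply qs = 3P - 784.
Setting them equal: 3474 - 4P = 3P - 784 → 4258 = 7P, so P = 4258/7 ≈ 608.2857 and q = 7286/7 ≈ 1040.8571.
%ΔP = (608.2857 − 810) / 810 × 100 = -24.90%.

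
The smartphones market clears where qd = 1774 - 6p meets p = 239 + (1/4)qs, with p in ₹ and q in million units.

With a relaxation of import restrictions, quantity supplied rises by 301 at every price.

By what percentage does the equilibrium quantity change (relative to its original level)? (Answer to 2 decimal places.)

+132.79

Solve the original market: 1774 - 6p = 4p - 956, hence p = 273 and q = 136.
After the shift, demand is qd = 1774 - 6p and supply is qs = 4p - 655.
New equilibrium: 1774 - 6p = 4p - 655 ⇒ 2429 = 10p ⇒ p = 242.9, q = 316.6.
%Δq = (316.6 − 136) / 136 × 100 = +132.79%.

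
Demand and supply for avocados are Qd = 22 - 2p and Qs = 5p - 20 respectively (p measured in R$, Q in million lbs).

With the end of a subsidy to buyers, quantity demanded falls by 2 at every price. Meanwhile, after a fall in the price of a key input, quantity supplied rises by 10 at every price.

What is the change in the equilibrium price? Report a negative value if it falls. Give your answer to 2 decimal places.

-1.71

Solve the original market: 22 - 2p = 5p - 20, hence p = 6 and Q = 10.
With the change applied: demand Qd = 20 - 2p, supply Qs = 5p - 10.
Setting them equal: 20 - 2p = 5p - 10 → 30 = 7p, so p = 30/7 ≈ 4.2857 and Q = 80/7 ≈ 11.4286.
Δp = 4.2857 − 6 = -1.71.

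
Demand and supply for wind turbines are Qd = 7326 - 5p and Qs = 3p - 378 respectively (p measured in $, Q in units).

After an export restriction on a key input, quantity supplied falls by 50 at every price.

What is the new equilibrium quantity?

Initially, 7326 - 5p = 3p - 378, so 7704 = 8p and p = 963, Q = 2511.
The new curves are Qd = 7326 - 5p (demand) and Qs = 3p - 428 (supply).
New equilibrium: 7326 - 5p = 3p - 428 ⇒ 7754 = 8p ⇒ p = 969.25, Q = 2479.75.

2479.75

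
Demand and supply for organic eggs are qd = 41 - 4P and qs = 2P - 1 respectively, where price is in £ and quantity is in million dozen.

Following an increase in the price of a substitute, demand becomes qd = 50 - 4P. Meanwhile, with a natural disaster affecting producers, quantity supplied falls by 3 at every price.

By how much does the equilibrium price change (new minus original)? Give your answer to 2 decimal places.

+2.00

Before the shock: 41 - 4P = 2P - 1 ⇒ 42 = 6P ⇒ P = 7, q = 13.
The new curves are qd = 50 - 4P (demand) and qs = 2P - 4 (supply).
Equate the new curves: 50 - 4P = 2P - 4, giving 54 = 6P, P = 9, q = 14.
ΔP = 9 − 7 = +2.00.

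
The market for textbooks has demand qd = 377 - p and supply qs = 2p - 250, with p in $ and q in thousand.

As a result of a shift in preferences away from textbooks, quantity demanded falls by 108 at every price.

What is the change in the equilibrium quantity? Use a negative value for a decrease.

-72

Solve the original market: 377 - p = 2p - 250, hence p = 209 and q = 168.
The new curves are qd = 269 - p (demand) and qs = 2p - 250 (supply).
New equilibrium: 269 - p = 2p - 250 ⇒ 519 = 3p ⇒ p = 173, q = 96.
Δq = 96 − 168 = -72.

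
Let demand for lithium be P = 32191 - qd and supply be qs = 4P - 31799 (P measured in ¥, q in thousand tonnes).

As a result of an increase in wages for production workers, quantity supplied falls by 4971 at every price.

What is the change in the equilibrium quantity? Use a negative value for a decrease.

-994.2

Initially, 32191 - P = 4P - 31799, so 63990 = 5P and P = 12798, q = 19393.
The shock moves the curves to qd = 32191 - P and qs = 4P - 36770.
Setting them equal: 32191 - P = 4P - 36770 → 68961 = 5P, so P = 13792.2 and q = 18398.8.
Δq = 18398.8 − 19393 = -994.2.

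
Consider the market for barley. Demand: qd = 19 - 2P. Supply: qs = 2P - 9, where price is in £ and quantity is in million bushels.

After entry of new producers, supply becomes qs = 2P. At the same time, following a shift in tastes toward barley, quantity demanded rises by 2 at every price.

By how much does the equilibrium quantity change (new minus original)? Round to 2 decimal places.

Solve the original market: 19 - 2P = 2P - 9, hence P = 7 and q = 5.
With the change applied: demand qd = 21 - 2P, supply qs = 2P.
New equilibrium: 21 - 2P = 2P ⇒ 21 = 4P ⇒ P = 5.25, q = 10.5.
Δq = 10.5 − 5 = +5.50.

+5.50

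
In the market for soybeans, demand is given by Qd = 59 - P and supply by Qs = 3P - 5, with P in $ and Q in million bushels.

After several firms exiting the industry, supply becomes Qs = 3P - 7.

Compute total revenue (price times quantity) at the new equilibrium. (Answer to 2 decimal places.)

Before the shock: 59 - P = 3P - 5 ⇒ 64 = 4P ⇒ P = 16, Q = 43.
The shock moves the curves to Qd = 59 - P and Qs = 3P - 7.
New equilibrium: 59 - P = 3P - 7 ⇒ 66 = 4P ⇒ P = 16.5, Q = 42.5.
New expenditure = 16.5 × 42.5 = 701.25.

701.25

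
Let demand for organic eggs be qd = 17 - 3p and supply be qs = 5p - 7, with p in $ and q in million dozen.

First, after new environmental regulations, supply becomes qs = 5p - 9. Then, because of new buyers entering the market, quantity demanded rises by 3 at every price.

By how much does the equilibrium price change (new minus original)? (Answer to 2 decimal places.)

+0.63

Solve the original market: 17 - 3p = 5p - 7, hence p = 3 and q = 8.
After the shift, demand is qd = 20 - 3p and supply is qs = 5p - 9.
New equilibrium: 20 - 3p = 5p - 9 ⇒ 29 = 8p ⇒ p = 3.625, q = 9.125.
Δp = 3.625 − 3 = +0.63.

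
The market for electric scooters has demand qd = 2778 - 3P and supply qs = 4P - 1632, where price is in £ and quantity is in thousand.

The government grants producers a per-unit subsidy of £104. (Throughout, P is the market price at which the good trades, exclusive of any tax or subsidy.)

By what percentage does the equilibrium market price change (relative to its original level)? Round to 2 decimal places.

-9.43

Original equilibrium: 2778 - 3P = 4P - 1632 gives 4410 = 7P, so P = 630 and q = 888.
Since sellers receive the price plus the subsidy, the effective supply curve becomes qs = 4P - 1216.
New equilibrium: 2778 - 3P = 4P - 1216 ⇒ 3994 = 7P ⇒ P = 3994/7 ≈ 570.5714, q = 7464/7 ≈ 1066.2857.
%ΔP = (570.5714 − 630) / 630 × 100 = -9.43%.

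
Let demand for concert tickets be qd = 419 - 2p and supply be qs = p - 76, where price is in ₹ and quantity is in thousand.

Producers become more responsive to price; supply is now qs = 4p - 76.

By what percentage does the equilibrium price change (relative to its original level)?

Before the shock: 419 - 2p = p - 76 ⇒ 495 = 3p ⇒ p = 165, q = 89.
The new curves are qd = 419 - 2p (demand) and qs = 4p - 76 (supply).
Clearing the new market: 419 - 2p = 4p - 76, so p = 82.5 and q = 254.
%Δp = (82.5 − 165) / 165 × 100 = -50%.

-50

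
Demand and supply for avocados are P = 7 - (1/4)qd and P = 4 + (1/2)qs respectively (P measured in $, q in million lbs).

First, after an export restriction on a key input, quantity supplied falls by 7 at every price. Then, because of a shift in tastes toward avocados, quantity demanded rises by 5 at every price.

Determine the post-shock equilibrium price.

Initially, 28 - 4P = 2P - 8, so 36 = 6P and P = 6, q = 4.
With the change applied: demand qd = 33 - 4P, supply qs = 2P - 15.
Equate the new curves: 33 - 4P = 2P - 15, giving 48 = 6P, P = 8, q = 1.

8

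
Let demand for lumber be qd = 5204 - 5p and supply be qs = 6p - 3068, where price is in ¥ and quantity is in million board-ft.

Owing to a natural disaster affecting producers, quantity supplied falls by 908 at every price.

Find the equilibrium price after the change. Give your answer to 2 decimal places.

834.55

Before the shock: 5204 - 5p = 6p - 3068 ⇒ 8272 = 11p ⇒ p = 752, q = 1444.
After the shift, demand is qd = 5204 - 5p and supply is qs = 6p - 3976.
Clearing the new market: 5204 - 5p = 6p - 3976, so p = 9180/11 ≈ 834.5455 and q = 11344/11 ≈ 1031.2727.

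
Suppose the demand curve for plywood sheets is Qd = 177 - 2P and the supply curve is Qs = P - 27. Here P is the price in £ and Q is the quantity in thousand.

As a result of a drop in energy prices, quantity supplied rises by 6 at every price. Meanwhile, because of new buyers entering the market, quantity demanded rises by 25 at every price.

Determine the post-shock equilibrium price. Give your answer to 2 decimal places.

74.33

Before the shock: 177 - 2P = P - 27 ⇒ 204 = 3P ⇒ P = 68, Q = 41.
The new curves are Qd = 202 - 2P (demand) and Qs = P - 21 (supply).
Equate the new curves: 202 - 2P = P - 21, giving 223 = 3P, P = 223/3 ≈ 74.3333, Q = 160/3 ≈ 53.3333.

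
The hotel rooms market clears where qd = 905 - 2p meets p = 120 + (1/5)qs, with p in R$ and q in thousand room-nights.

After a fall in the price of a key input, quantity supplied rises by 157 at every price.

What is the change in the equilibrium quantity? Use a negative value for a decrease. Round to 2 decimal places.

+44.86

Solve the original market: 905 - 2p = 5p - 600, hence p = 215 and q = 475.
The new curves are qd = 905 - 2p (demand) and qs = 5p - 443 (supply).
Clearing the new market: 905 - 2p = 5p - 443, so p = 1348/7 ≈ 192.5714 and q = 3639/7 ≈ 519.8571.
Δq = 519.8571 − 475 = +44.86.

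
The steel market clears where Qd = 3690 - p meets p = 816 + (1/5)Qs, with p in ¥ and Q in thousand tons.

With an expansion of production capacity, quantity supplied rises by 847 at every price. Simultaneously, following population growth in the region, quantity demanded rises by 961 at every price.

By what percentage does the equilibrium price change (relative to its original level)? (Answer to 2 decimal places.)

+1.47

Before the shock: 3690 - p = 5p - 4080 ⇒ 7770 = 6p ⇒ p = 1295, Q = 2395.
After the shift, demand is Qd = 4651 - p and supply is Qs = 5p - 3233.
Clearing the new market: 4651 - p = 5p - 3233, so p = 1314 and Q = 3337.
%Δp = (1314 − 1295) / 1295 × 100 = +1.47%.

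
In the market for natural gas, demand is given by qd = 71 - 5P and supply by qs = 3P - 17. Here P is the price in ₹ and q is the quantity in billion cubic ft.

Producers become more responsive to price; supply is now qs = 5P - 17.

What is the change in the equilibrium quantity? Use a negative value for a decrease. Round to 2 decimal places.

+11.00

Original equilibrium: 71 - 5P = 3P - 17 gives 88 = 8P, so P = 11 and q = 16.
After the shift, demand is qd = 71 - 5P and supply is qs = 5P - 17.
Equate the new curves: 71 - 5P = 5P - 17, giving 88 = 10P, P = 8.8, q = 27.
Δq = 27 − 16 = +11.00.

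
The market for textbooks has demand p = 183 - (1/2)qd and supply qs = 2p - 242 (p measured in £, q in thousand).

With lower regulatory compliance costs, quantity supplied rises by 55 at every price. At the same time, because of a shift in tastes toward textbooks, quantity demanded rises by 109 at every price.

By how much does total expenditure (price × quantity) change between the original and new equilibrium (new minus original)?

Before the shock: 366 - 2p = 2p - 242 ⇒ 608 = 4p ⇒ p = 152, q = 62.
The new curves are qd = 475 - 2p (demand) and qs = 2p - 187 (supply).
New equilibrium: 475 - 2p = 2p - 187 ⇒ 662 = 4p ⇒ p = 165.5, q = 144.
Expenditure moves from 152×62 = 9424 to 165.5×144 = 23832; change = +14408.

+14408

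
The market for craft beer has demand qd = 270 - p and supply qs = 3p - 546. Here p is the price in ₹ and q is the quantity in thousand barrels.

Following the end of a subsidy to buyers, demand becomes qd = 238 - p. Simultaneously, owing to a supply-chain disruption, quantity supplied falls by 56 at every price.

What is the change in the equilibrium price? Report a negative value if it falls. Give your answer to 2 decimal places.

+6.00

Original equilibrium: 270 - p = 3p - 546 gives 816 = 4p, so p = 204 and q = 66.
The shock moves the curves to qd = 238 - p and qs = 3p - 602.
Equate the new curves: 238 - p = 3p - 602, giving 840 = 4p, p = 210, q = 28.
Δp = 210 − 204 = +6.00.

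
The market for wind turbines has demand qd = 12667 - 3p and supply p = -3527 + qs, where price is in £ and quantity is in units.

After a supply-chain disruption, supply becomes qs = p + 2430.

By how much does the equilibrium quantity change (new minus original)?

Initially, 12667 - 3p = p + 3527, so 9140 = 4p and p = 2285, q = 5812.
The shock moves the curves to qd = 12667 - 3p and qs = p + 2430.
New equilibrium: 12667 - 3p = p + 2430 ⇒ 10237 = 4p ⇒ p = 2559.25, q = 4989.25.
Δq = 4989.25 − 5812 = -822.75.

-822.75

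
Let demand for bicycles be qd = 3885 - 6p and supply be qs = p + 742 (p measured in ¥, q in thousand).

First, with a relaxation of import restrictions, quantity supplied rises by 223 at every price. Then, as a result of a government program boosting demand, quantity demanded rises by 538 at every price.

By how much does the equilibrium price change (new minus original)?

Solve the original market: 3885 - 6p = p + 742, hence p = 449 and q = 1191.
The new curves are qd = 4423 - 6p (demand) and qs = p + 965 (supply).
Clearing the new market: 4423 - 6p = p + 965, so p = 494 and q = 1459.
Δp = 494 − 449 = +45.

+45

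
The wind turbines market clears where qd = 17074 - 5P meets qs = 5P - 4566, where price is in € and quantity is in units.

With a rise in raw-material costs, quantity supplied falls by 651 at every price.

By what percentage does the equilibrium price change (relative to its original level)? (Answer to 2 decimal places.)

Original equilibrium: 17074 - 5P = 5P - 4566 gives 21640 = 10P, so P = 2164 and q = 6254.
With the change applied: demand qd = 17074 - 5P, supply qs = 5P - 5217.
Clearing the new market: 17074 - 5P = 5P - 5217, so P = 2229.1 and q = 5928.5.
%ΔP = (2229.1 − 2164) / 2164 × 100 = +3.01%.

+3.01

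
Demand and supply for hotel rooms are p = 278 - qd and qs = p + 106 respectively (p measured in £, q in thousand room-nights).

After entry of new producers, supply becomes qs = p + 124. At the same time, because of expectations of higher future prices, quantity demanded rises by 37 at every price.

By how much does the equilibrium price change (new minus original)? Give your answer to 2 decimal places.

Original equilibrium: 278 - p = p + 106 gives 172 = 2p, so p = 86 and q = 192.
With the change applied: demand qd = 315 - p, supply qs = p + 124.
Clearing the new market: 315 - p = p + 124, so p = 95.5 and q = 219.5.
Δp = 95.5 − 86 = +9.50.

+9.50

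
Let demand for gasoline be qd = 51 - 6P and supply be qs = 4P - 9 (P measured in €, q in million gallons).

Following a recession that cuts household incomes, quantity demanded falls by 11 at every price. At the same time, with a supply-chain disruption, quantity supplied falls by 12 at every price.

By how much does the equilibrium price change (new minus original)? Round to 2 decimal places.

+0.10

Solve the original market: 51 - 6P = 4P - 9, hence P = 6 and q = 15.
After the shift, demand is qd = 40 - 6P and supply is qs = 4P - 21.
Clearing the new market: 40 - 6P = 4P - 21, so P = 6.1 and q = 3.4.
ΔP = 6.1 − 6 = +0.10.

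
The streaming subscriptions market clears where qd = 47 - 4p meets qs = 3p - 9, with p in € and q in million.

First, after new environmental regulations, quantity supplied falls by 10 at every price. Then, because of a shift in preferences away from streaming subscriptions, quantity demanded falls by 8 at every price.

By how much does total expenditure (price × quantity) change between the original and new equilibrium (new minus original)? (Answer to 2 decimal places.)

-71.47

Original equilibrium: 47 - 4p = 3p - 9 gives 56 = 7p, so p = 8 and q = 15.
After the shift, demand is qd = 39 - 4p and supply is qs = 3p - 19.
Clearing the new market: 39 - 4p = 3p - 19, so p = 58/7 ≈ 8.2857 and q = 41/7 ≈ 5.8571.
Expenditure moves from 8×15 = 120 to 8.2857×5.8571 = 48.5306; change = -71.47.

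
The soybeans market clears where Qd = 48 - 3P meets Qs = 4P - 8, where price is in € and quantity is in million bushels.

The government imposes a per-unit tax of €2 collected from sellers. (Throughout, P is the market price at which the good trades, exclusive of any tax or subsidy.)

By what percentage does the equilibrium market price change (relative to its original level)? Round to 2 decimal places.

+14.29

Before the shock: 48 - 3P = 4P - 8 ⇒ 56 = 7P ⇒ P = 8, Q = 24.
Since sellers keep the price net of the tax, the effective supply curve becomes Qs = 4P - 16.
New equilibrium: 48 - 3P = 4P - 16 ⇒ 64 = 7P ⇒ P = 64/7 ≈ 9.1429, Q = 144/7 ≈ 20.5714.
%ΔP = (9.1429 − 8) / 8 × 100 = +14.29%.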